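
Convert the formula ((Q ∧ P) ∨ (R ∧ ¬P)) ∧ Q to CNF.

(P ∨ R) ∧ Q

((Q ∧ P) ∨ (R ∧ ¬P)) ∧ Q
≡ (Q ∨ R) ∧ (Q ∨ ¬P) ∧ (P ∨ R) ∧ (P ∨ ¬P) ∧ Q   [distribute ∨ over ∧]
≡ (P ∨ R) ∧ Q   [simplify]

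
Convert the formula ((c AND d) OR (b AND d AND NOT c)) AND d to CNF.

(c OR b) AND d

((c AND d) OR (b AND d AND NOT c)) AND d
≡ (c OR b) AND (c OR d) AND (c OR NOT c) AND (d OR b) AND (d OR d) AND (d OR NOT c) AND d   — distribute OR over AND
≡ (c OR b) AND d   — simplify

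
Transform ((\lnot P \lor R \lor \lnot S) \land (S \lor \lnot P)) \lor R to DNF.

((\lnot P \lor R \lor \lnot S) \land (S \lor \lnot P)) \lor R
⇔ (\lnot P \land S) \lor (\lnot P \land \lnot P) \lor (R \land S) \lor (R \land \lnot P) \lor (\lnot S \land S) \lor (\lnot S \land \lnot P) \lor R   [distribute \land over \lor]
⇔ \lnot P \lor R   [simplify]

\lnot P \lor R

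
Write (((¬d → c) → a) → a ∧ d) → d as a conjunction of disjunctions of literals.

¬c ∨ a ∨ d

(((¬d → c) → a) → a ∧ d) → d
= ¬(((¬d → c) → a) → a ∧ d) ∨ d   (eliminate →)
= ¬(¬((¬d → c) → a) ∨ a ∧ d) ∨ d   (eliminate →)
= ¬(¬(¬(¬d → c) ∨ a) ∨ a ∧ d) ∨ d   (eliminate →)
= ¬(¬(¬(¬¬d ∨ c) ∨ a) ∨ a ∧ d) ∨ d   (eliminate →)
= ¬¬(¬(¬¬d ∨ c) ∨ a) ∧ ¬(a ∧ d) ∨ d   (De Morgan)
= (¬(¬¬d ∨ c) ∨ a) ∧ ¬(a ∧ d) ∨ d   (double negation)
= (¬¬¬d ∧ ¬c ∨ a) ∧ ¬(a ∧ d) ∨ d   (De Morgan)
= (¬d ∧ ¬c ∨ a) ∧ ¬(a ∧ d) ∨ d   (double negation)
= (¬d ∧ ¬c ∨ a) ∧ (¬a ∨ ¬d) ∨ d   (De Morgan)
= (¬d ∨ a ∨ d) ∧ (¬c ∨ a ∨ d) ∧ (¬a ∨ ¬d ∨ d)   (distribute ∨ over ∧)
= ¬c ∨ a ∨ d   (simplify)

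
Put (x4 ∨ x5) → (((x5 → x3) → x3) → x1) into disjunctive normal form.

(¬x4 ∧ ¬x5) ∨ (¬x5 ∧ ¬x3) ∨ x1

(x4 ∨ x5) → (((x5 → x3) → x3) → x1)
≡ ¬(x4 ∨ x5) ∨ (((x5 → x3) → x3) → x1)   [eliminate →]
≡ ¬(x4 ∨ x5) ∨ ¬((x5 → x3) → x3) ∨ x1   [eliminate →]
≡ ¬(x4 ∨ x5) ∨ ¬(¬(x5 → x3) ∨ x3) ∨ x1   [eliminate →]
≡ ¬(x4 ∨ x5) ∨ ¬(¬(¬x5 ∨ x3) ∨ x3) ∨ x1   [eliminate →]
≡ (¬x4 ∧ ¬x5) ∨ ¬(¬(¬x5 ∨ x3) ∨ x3) ∨ x1   [De Morgan]
≡ (¬x4 ∧ ¬x5) ∨ (¬¬(¬x5 ∨ x3) ∧ ¬x3) ∨ x1   [De Morgan]
≡ (¬x4 ∧ ¬x5) ∨ ((¬x5 ∨ x3) ∧ ¬x3) ∨ x1   [double negation]
≡ (¬x4 ∧ ¬x5) ∨ (¬x5 ∧ ¬x3) ∨ (x3 ∧ ¬x3) ∨ x1   [distribute ∧ over ∨]
≡ (¬x4 ∧ ¬x5) ∨ (¬x5 ∧ ¬x3) ∨ x1   [simplify]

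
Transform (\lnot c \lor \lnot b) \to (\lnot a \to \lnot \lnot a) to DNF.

(\lnot c \lor \lnot b) \to (\lnot a \to \lnot \lnot a)
≡ \lnot (\lnot c \lor \lnot b) \lor (\lnot a \to \lnot \lnot a)   — eliminate \to
≡ \lnot (\lnot c \lor \lnot b) \lor \lnot \lnot a \lor \lnot \lnot a   — eliminate \to
≡ (\lnot \lnot c \land \lnot \lnot b) \lor \lnot \lnot a \lor \lnot \lnot a   — De Morgan
≡ (c \land \lnot \lnot b) \lor \lnot \lnot a \lor \lnot \lnot a   — double negation
≡ (c \land b) \lor \lnot \lnot a \lor \lnot \lnot a   — double negation
≡ (c \land b) \lor a \lor \lnot \lnot a   — double negation
≡ (c \land b) \lor a \lor a   — double negation
≡ (c \land b) \lor a   — simplify

(c \land b) \lor a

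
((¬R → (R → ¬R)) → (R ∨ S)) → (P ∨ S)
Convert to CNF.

¬R ∨ P ∨ S

((¬R → (R → ¬R)) → (R ∨ S)) → (P ∨ S)
≡ ¬((¬R → (R → ¬R)) → (R ∨ S)) ∨ P ∨ S   [eliminate →]
≡ ¬(¬(¬R → (R → ¬R)) ∨ R ∨ S) ∨ P ∨ S   [eliminate →]
≡ ¬(¬(¬¬R ∨ (R → ¬R)) ∨ R ∨ S) ∨ P ∨ S   [eliminate →]
≡ ¬(¬(¬¬R ∨ ¬R ∨ ¬R) ∨ R ∨ S) ∨ P ∨ S   [eliminate →]
≡ (¬¬(¬¬R ∨ ¬R ∨ ¬R) ∧ ¬R ∧ ¬S) ∨ P ∨ S   [De Morgan]
≡ ((¬¬R ∨ ¬R ∨ ¬R) ∧ ¬R ∧ ¬S) ∨ P ∨ S   [double negation]
≡ ((R ∨ ¬R ∨ ¬R) ∧ ¬R ∧ ¬S) ∨ P ∨ S   [double negation]
≡ (R ∨ ¬R ∨ ¬R ∨ P ∨ S) ∧ (¬R ∨ P ∨ S) ∧ (¬S ∨ P ∨ S)   [distribute ∨ over ∧]
≡ ¬R ∨ P ∨ S   [simplify]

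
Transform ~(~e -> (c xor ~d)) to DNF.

~(~e -> (c xor ~d))
= ~(~~e | (c xor ~d))
= ~(~~e | (c & ~~d) | (~c & ~d))
= ~~~e & ~(c & ~~d) & ~(~c & ~d)
= ~e & ~(c & ~~d) & ~(~c & ~d)
= ~e & (~c | ~~~d) & ~(~c & ~d)
= ~e & (~c | ~d) & ~(~c & ~d)
= ~e & (~c | ~d) & (~~c | ~~d)
= ~e & (~c | ~d) & (c | ~~d)
= ~e & (~c | ~d) & (c | d)
= (~e & ~c & c) | (~e & ~c & d) | (~e & ~d & c) | (~e & ~d & d)
= (~e & ~c & d) | (~e & ~d & c)

(~e & ~c & d) | (~e & ~d & c)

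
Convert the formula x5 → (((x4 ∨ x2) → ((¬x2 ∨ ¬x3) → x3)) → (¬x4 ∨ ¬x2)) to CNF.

x5 → (((x4 ∨ x2) → ((¬x2 ∨ ¬x3) → x3)) → (¬x4 ∨ ¬x2))
≡ ¬x5 ∨ (((x4 ∨ x2) → ((¬x2 ∨ ¬x3) → x3)) → (¬x4 ∨ ¬x2))   — eliminate →
≡ ¬x5 ∨ ¬((x4 ∨ x2) → ((¬x2 ∨ ¬x3) → x3)) ∨ ¬x4 ∨ ¬x2   — eliminate →
≡ ¬x5 ∨ ¬(¬(x4 ∨ x2) ∨ ((¬x2 ∨ ¬x3) → x3)) ∨ ¬x4 ∨ ¬x2   — eliminate →
≡ ¬x5 ∨ ¬(¬(x4 ∨ x2) ∨ ¬(¬x2 ∨ ¬x3) ∨ x3) ∨ ¬x4 ∨ ¬x2   — eliminate →
≡ ¬x5 ∨ (¬¬(x4 ∨ x2) ∧ ¬¬(¬x2 ∨ ¬x3) ∧ ¬x3) ∨ ¬x4 ∨ ¬x2   — De Morgan
≡ ¬x5 ∨ ((x4 ∨ x2) ∧ ¬¬(¬x2 ∨ ¬x3) ∧ ¬x3) ∨ ¬x4 ∨ ¬x2   — double negation
≡ ¬x5 ∨ ((x4 ∨ x2) ∧ (¬x2 ∨ ¬x3) ∧ ¬x3) ∨ ¬x4 ∨ ¬x2   — double negation
≡ (¬x5 ∨ x4 ∨ x2 ∨ ¬x4 ∨ ¬x2) ∧ (¬x5 ∨ ¬x2 ∨ ¬x3 ∨ ¬x4 ∨ ¬x2) ∧ (¬x5 ∨ ¬x3 ∨ ¬x4 ∨ ¬x2)   — distribute ∨ over ∧
≡ ¬x5 ∨ ¬x2 ∨ ¬x3 ∨ ¬x4   — simplify

¬x5 ∨ ¬x2 ∨ ¬x3 ∨ ¬x4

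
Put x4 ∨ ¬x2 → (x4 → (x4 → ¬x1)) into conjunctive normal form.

x4 ∨ ¬x2 → (x4 → (x4 → ¬x1))
⇔ ¬(x4 ∨ ¬x2) ∨ (x4 → (x4 → ¬x1))
⇔ ¬(x4 ∨ ¬x2) ∨ ¬x4 ∨ (x4 → ¬x1)
⇔ ¬(x4 ∨ ¬x2) ∨ ¬x4 ∨ ¬x4 ∨ ¬x1
⇔ ¬x4 ∧ ¬¬x2 ∨ ¬x4 ∨ ¬x4 ∨ ¬x1
⇔ ¬x4 ∧ x2 ∨ ¬x4 ∨ ¬x4 ∨ ¬x1
⇔ (¬x4 ∨ ¬x4 ∨ ¬x4 ∨ ¬x1) ∧ (x2 ∨ ¬x4 ∨ ¬x4 ∨ ¬x1)
⇔ ¬x4 ∨ ¬x1

¬x4 ∨ ¬x1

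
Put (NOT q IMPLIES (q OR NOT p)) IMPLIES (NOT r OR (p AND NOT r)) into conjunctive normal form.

(NOT q OR NOT r) AND (p OR NOT r)

(NOT q IMPLIES (q OR NOT p)) IMPLIES (NOT r OR (p AND NOT r))
≡ NOT (NOT q IMPLIES (q OR NOT p)) OR NOT r OR (p AND NOT r)   (eliminate IMPLIES)
≡ NOT (NOT NOT q OR q OR NOT p) OR NOT r OR (p AND NOT r)   (eliminate IMPLIES)
≡ (NOT NOT NOT q AND NOT q AND NOT NOT p) OR NOT r OR (p AND NOT r)   (De Morgan)
≡ (NOT q AND NOT q AND NOT NOT p) OR NOT r OR (p AND NOT r)   (double negation)
≡ (NOT q AND NOT q AND p) OR NOT r OR (p AND NOT r)   (double negation)
≡ (NOT q OR NOT r OR p) AND (NOT q OR NOT r OR NOT r) AND (NOT q OR NOT r OR p) AND (NOT q OR NOT r OR NOT r) AND (p OR NOT r OR p) AND (p OR NOT r OR NOT r)   (distribute OR over AND)
≡ (NOT q OR NOT r) AND (p OR NOT r)   (simplify)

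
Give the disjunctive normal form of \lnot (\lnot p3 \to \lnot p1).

\lnot p3 \land p1

\lnot (\lnot p3 \to \lnot p1)
≡ \lnot (\lnot \lnot p3 \lor \lnot p1)
≡ \lnot \lnot \lnot p3 \land \lnot \lnot p1
≡ \lnot p3 \land \lnot \lnot p1
≡ \lnot p3 \land p1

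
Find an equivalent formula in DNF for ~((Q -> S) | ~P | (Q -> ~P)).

~((Q -> S) | ~P | (Q -> ~P))
≡ ~(~Q | S | ~P | (Q -> ~P))   (eliminate ->)
≡ ~(~Q | S | ~P | ~Q | ~P)   (eliminate ->)
≡ ~~Q & ~S & ~~P & ~~Q & ~~P   (De Morgan)
≡ Q & ~S & ~~P & ~~Q & ~~P   (double negation)
≡ Q & ~S & P & ~~Q & ~~P   (double negation)
≡ Q & ~S & P & Q & ~~P   (double negation)
≡ Q & ~S & P & Q & P   (double negation)
≡ Q & ~S & P   (simplify)

Q & ~S & P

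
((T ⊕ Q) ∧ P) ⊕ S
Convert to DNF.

((T ⊕ Q) ∧ P) ⊕ S
= ((T ⊕ Q) ∧ P ∧ ¬S) ∨ (¬((T ⊕ Q) ∧ P) ∧ S)   (expand ⊕)
= (((T ∧ ¬Q) ∨ (¬T ∧ Q)) ∧ P ∧ ¬S) ∨ (¬((T ⊕ Q) ∧ P) ∧ S)   (expand ⊕)
= (((T ∧ ¬Q) ∨ (¬T ∧ Q)) ∧ P ∧ ¬S) ∨ (¬(((T ∧ ¬Q) ∨ (¬T ∧ Q)) ∧ P) ∧ S)   (expand ⊕)
= (((T ∧ ¬Q) ∨ (¬T ∧ Q)) ∧ P ∧ ¬S) ∨ ((¬((T ∧ ¬Q) ∨ (¬T ∧ Q)) ∨ ¬P) ∧ S)   (De Morgan)
= (((T ∧ ¬Q) ∨ (¬T ∧ Q)) ∧ P ∧ ¬S) ∨ (((¬(T ∧ ¬Q) ∧ ¬(¬T ∧ Q)) ∨ ¬P) ∧ S)   (De Morgan)
= (((T ∧ ¬Q) ∨ (¬T ∧ Q)) ∧ P ∧ ¬S) ∨ ((((¬T ∨ ¬¬Q) ∧ ¬(¬T ∧ Q)) ∨ ¬P) ∧ S)   (De Morgan)
= (((T ∧ ¬Q) ∨ (¬T ∧ Q)) ∧ P ∧ ¬S) ∨ ((((¬T ∨ Q) ∧ ¬(¬T ∧ Q)) ∨ ¬P) ∧ S)   (double negation)
= (((T ∧ ¬Q) ∨ (¬T ∧ Q)) ∧ P ∧ ¬S) ∨ ((((¬T ∨ Q) ∧ (¬¬T ∨ ¬Q)) ∨ ¬P) ∧ S)   (De Morgan)
= (((T ∧ ¬Q) ∨ (¬T ∧ Q)) ∧ P ∧ ¬S) ∨ ((((¬T ∨ Q) ∧ (T ∨ ¬Q)) ∨ ¬P) ∧ S)   (double negation)
= (T ∧ ¬Q ∧ P ∧ ¬S) ∨ (¬T ∧ Q ∧ P ∧ ¬S) ∨ (¬T ∧ T ∧ S) ∨ (¬T ∧ ¬Q ∧ S) ∨ (Q ∧ T ∧ S) ∨ (Q ∧ ¬Q ∧ S) ∨ (¬P ∧ S)   (distribute ∧ over ∨)
= (T ∧ ¬Q ∧ P ∧ ¬S) ∨ (¬T ∧ Q ∧ P ∧ ¬S) ∨ (¬T ∧ ¬Q ∧ S) ∨ (Q ∧ T ∧ S) ∨ (¬P ∧ S)   (simplify)

(T ∧ ¬Q ∧ P ∧ ¬S) ∨ (¬T ∧ Q ∧ P ∧ ¬S) ∨ (¬T ∧ ¬Q ∧ S) ∨ (Q ∧ T ∧ S) ∨ (¬P ∧ S)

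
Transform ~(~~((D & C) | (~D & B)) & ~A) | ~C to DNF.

~(~~((D & C) | (~D & B)) & ~A) | ~C
= ~~~((D & C) | (~D & B)) | ~~A | ~C   [De Morgan]
= ~((D & C) | (~D & B)) | ~~A | ~C   [double negation]
= (~(D & C) & ~(~D & B)) | ~~A | ~C   [De Morgan]
= ((~D | ~C) & ~(~D & B)) | ~~A | ~C   [De Morgan]
= ((~D | ~C) & (~~D | ~B)) | ~~A | ~C   [De Morgan]
= ((~D | ~C) & (D | ~B)) | ~~A | ~C   [double negation]
= ((~D | ~C) & (D | ~B)) | A | ~C   [double negation]
= (~D & D) | (~D & ~B) | (~C & D) | (~C & ~B) | A | ~C   [distribute & over |]
= (~D & ~B) | A | ~C   [simplify]

(~D & ~B) | A | ~C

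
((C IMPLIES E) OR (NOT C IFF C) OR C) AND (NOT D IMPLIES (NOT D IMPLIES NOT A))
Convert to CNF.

D OR NOT A

((C IMPLIES E) OR (NOT C IFF C) OR C) AND (NOT D IMPLIES (NOT D IMPLIES NOT A))
≡ (NOT C OR E OR (NOT C IFF C) OR C) AND (NOT D IMPLIES (NOT D IMPLIES NOT A))   (eliminate IMPLIES)
≡ (NOT C OR E OR ((NOT C IMPLIES C) AND (C IMPLIES NOT C)) OR C) AND (NOT D IMPLIES (NOT D IMPLIES NOT A))   (eliminate IFF)
≡ (NOT C OR E OR ((NOT NOT C OR C) AND (C IMPLIES NOT C)) OR C) AND (NOT D IMPLIES (NOT D IMPLIES NOT A))   (eliminate IMPLIES)
≡ (NOT C OR E OR ((NOT NOT C OR C) AND (NOT C OR NOT C)) OR C) AND (NOT D IMPLIES (NOT D IMPLIES NOT A))   (eliminate IMPLIES)
≡ (NOT C OR E OR ((NOT NOT C OR C) AND (NOT C OR NOT C)) OR C) AND (NOT NOT D OR (NOT D IMPLIES NOT A))   (eliminate IMPLIES)
≡ (NOT C OR E OR ((NOT NOT C OR C) AND (NOT C OR NOT C)) OR C) AND (NOT NOT D OR NOT NOT D OR NOT A)   (eliminate IMPLIES)
≡ (NOT C OR E OR ((C OR C) AND (NOT C OR NOT C)) OR C) AND (NOT NOT D OR NOT NOT D OR NOT A)   (double negation)
≡ (NOT C OR E OR ((C OR C) AND (NOT C OR NOT C)) OR C) AND (D OR NOT NOT D OR NOT A)   (double negation)
≡ (NOT C OR E OR ((C OR C) AND (NOT C OR NOT C)) OR C) AND (D OR D OR NOT A)   (double negation)
≡ (NOT C OR E OR C OR C OR C) AND (NOT C OR E OR NOT C OR NOT C OR C) AND (D OR D OR NOT A)   (distribute OR over AND)
≡ D OR NOT A   (simplify)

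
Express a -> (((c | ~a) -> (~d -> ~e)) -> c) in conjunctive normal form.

a -> (((c | ~a) -> (~d -> ~e)) -> c)
⇔ ~a | (((c | ~a) -> (~d -> ~e)) -> c)   (eliminate ->)
⇔ ~a | ~((c | ~a) -> (~d -> ~e)) | c   (eliminate ->)
⇔ ~a | ~(~(c | ~a) | (~d -> ~e)) | c   (eliminate ->)
⇔ ~a | ~(~(c | ~a) | ~~d | ~e) | c   (eliminate ->)
⇔ ~a | (~~(c | ~a) & ~~~d & ~~e) | c   (De Morgan)
⇔ ~a | ((c | ~a) & ~~~d & ~~e) | c   (double negation)
⇔ ~a | ((c | ~a) & ~d & ~~e) | c   (double negation)
⇔ ~a | ((c | ~a) & ~d & e) | c   (double negation)
⇔ (~a | c | ~a | c) & (~a | ~d | c) & (~a | e | c)   (distribute | over &)
⇔ ~a | c   (simplify)

~a | c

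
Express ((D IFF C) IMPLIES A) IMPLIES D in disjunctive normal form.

(NOT D AND NOT C AND NOT A) OR D

((D IFF C) IMPLIES A) IMPLIES D
≡ NOT ((D IFF C) IMPLIES A) OR D
≡ NOT (NOT (D IFF C) OR A) OR D
≡ NOT (NOT ((D IMPLIES C) AND (C IMPLIES D)) OR A) OR D
≡ NOT (NOT ((NOT D OR C) AND (C IMPLIES D)) OR A) OR D
≡ NOT (NOT ((NOT D OR C) AND (NOT C OR D)) OR A) OR D
≡ (NOT NOT ((NOT D OR C) AND (NOT C OR D)) AND NOT A) OR D
≡ ((NOT D OR C) AND (NOT C OR D) AND NOT A) OR D
≡ (NOT D AND NOT C AND NOT A) OR (NOT D AND D AND NOT A) OR (C AND NOT C AND NOT A) OR (C AND D AND NOT A) OR D
≡ (NOT D AND NOT C AND NOT A) OR D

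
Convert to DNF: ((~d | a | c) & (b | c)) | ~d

((~d | a | c) & (b | c)) | ~d
≡ (~d & b) | (~d & c) | (a & b) | (a & c) | (c & b) | (c & c) | ~d   — distribute & over |
≡ (a & b) | c | ~d   — simplify

(a & b) | c | ~d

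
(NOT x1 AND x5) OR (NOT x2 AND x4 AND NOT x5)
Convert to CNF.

(NOT x1 OR NOT x2) AND (NOT x1 OR x4) AND (NOT x1 OR NOT x5) AND (x5 OR NOT x2) AND (x5 OR x4)

(NOT x1 AND x5) OR (NOT x2 AND x4 AND NOT x5)
⇔ (NOT x1 OR NOT x2) AND (NOT x1 OR x4) AND (NOT x1 OR NOT x5) AND (x5 OR NOT x2) AND (x5 OR x4) AND (x5 OR NOT x5)   — distribute OR over AND
⇔ (NOT x1 OR NOT x2) AND (NOT x1 OR x4) AND (NOT x1 OR NOT x5) AND (x5 OR NOT x2) AND (x5 OR x4)   — simplify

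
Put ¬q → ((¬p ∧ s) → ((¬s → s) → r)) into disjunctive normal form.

¬q → ((¬p ∧ s) → ((¬s → s) → r))
= ¬¬q ∨ ((¬p ∧ s) → ((¬s → s) → r))
= ¬¬q ∨ ¬(¬p ∧ s) ∨ ((¬s → s) → r)
= ¬¬q ∨ ¬(¬p ∧ s) ∨ ¬(¬s → s) ∨ r
= ¬¬q ∨ ¬(¬p ∧ s) ∨ ¬(¬¬s ∨ s) ∨ r
= q ∨ ¬(¬p ∧ s) ∨ ¬(¬¬s ∨ s) ∨ r
= q ∨ ¬¬p ∨ ¬s ∨ ¬(¬¬s ∨ s) ∨ r
= q ∨ p ∨ ¬s ∨ ¬(¬¬s ∨ s) ∨ r
= q ∨ p ∨ ¬s ∨ (¬¬¬s ∧ ¬s) ∨ r
= q ∨ p ∨ ¬s ∨ (¬s ∧ ¬s) ∨ r
= q ∨ p ∨ ¬s ∨ r

q ∨ p ∨ ¬s ∨ r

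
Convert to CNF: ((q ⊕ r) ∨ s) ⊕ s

(q ∨ r ∨ s) ∧ (¬q ∨ ¬r ∨ s) ∧ ¬s

((q ⊕ r) ∨ s) ⊕ s
= ((q ⊕ r) ∨ s ∨ s) ∧ ¬(((q ⊕ r) ∨ s) ∧ s)   [expand ⊕]
= (((q ∨ r) ∧ ¬(q ∧ r)) ∨ s ∨ s) ∧ ¬(((q ⊕ r) ∨ s) ∧ s)   [expand ⊕]
= (((q ∨ r) ∧ ¬(q ∧ r)) ∨ s ∨ s) ∧ ¬((((q ∨ r) ∧ ¬(q ∧ r)) ∨ s) ∧ s)   [expand ⊕]
= (((q ∨ r) ∧ (¬q ∨ ¬r)) ∨ s ∨ s) ∧ ¬((((q ∨ r) ∧ ¬(q ∧ r)) ∨ s) ∧ s)   [De Morgan]
= (((q ∨ r) ∧ (¬q ∨ ¬r)) ∨ s ∨ s) ∧ (¬(((q ∨ r) ∧ ¬(q ∧ r)) ∨ s) ∨ ¬s)   [De Morgan]
= (((q ∨ r) ∧ (¬q ∨ ¬r)) ∨ s ∨ s) ∧ ((¬((q ∨ r) ∧ ¬(q ∧ r)) ∧ ¬s) ∨ ¬s)   [De Morgan]
= (((q ∨ r) ∧ (¬q ∨ ¬r)) ∨ s ∨ s) ∧ (((¬(q ∨ r) ∨ ¬¬(q ∧ r)) ∧ ¬s) ∨ ¬s)   [De Morgan]
= (((q ∨ r) ∧ (¬q ∨ ¬r)) ∨ s ∨ s) ∧ ((((¬q ∧ ¬r) ∨ ¬¬(q ∧ r)) ∧ ¬s) ∨ ¬s)   [De Morgan]
= (((q ∨ r) ∧ (¬q ∨ ¬r)) ∨ s ∨ s) ∧ ((((¬q ∧ ¬r) ∨ (q ∧ r)) ∧ ¬s) ∨ ¬s)   [double negation]
= (q ∨ r ∨ s ∨ s) ∧ (¬q ∨ ¬r ∨ s ∨ s) ∧ (¬q ∨ q ∨ ¬s) ∧ (¬q ∨ r ∨ ¬s) ∧ (¬r ∨ q ∨ ¬s) ∧ (¬r ∨ r ∨ ¬s) ∧ (¬s ∨ ¬s)   [distribute ∨ over ∧]
= (q ∨ r ∨ s) ∧ (¬q ∨ ¬r ∨ s) ∧ ¬s   [simplify]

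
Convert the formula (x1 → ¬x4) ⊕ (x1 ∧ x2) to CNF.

(x1 → ¬x4) ⊕ (x1 ∧ x2)
≡ ((x1 → ¬x4) ∨ (x1 ∧ x2)) ∧ ¬((x1 → ¬x4) ∧ x1 ∧ x2)   [expand ⊕]
≡ (¬x1 ∨ ¬x4 ∨ (x1 ∧ x2)) ∧ ¬((x1 → ¬x4) ∧ x1 ∧ x2)   [eliminate →]
≡ (¬x1 ∨ ¬x4 ∨ (x1 ∧ x2)) ∧ ¬((¬x1 ∨ ¬x4) ∧ x1 ∧ x2)   [eliminate →]
≡ (¬x1 ∨ ¬x4 ∨ (x1 ∧ x2)) ∧ (¬(¬x1 ∨ ¬x4) ∨ ¬x1 ∨ ¬x2)   [De Morgan]
≡ (¬x1 ∨ ¬x4 ∨ (x1 ∧ x2)) ∧ ((¬¬x1 ∧ ¬¬x4) ∨ ¬x1 ∨ ¬x2)   [De Morgan]
≡ (¬x1 ∨ ¬x4 ∨ (x1 ∧ x2)) ∧ ((x1 ∧ ¬¬x4) ∨ ¬x1 ∨ ¬x2)   [double negation]
≡ (¬x1 ∨ ¬x4 ∨ (x1 ∧ x2)) ∧ ((x1 ∧ x4) ∨ ¬x1 ∨ ¬x2)   [double negation]
≡ (¬x1 ∨ ¬x4 ∨ x1) ∧ (¬x1 ∨ ¬x4 ∨ x2) ∧ (x1 ∨ ¬x1 ∨ ¬x2) ∧ (x4 ∨ ¬x1 ∨ ¬x2)   [distribute ∨ over ∧]
≡ (¬x1 ∨ ¬x4 ∨ x2) ∧ (x4 ∨ ¬x1 ∨ ¬x2)   [simplify]

(¬x1 ∨ ¬x4 ∨ x2) ∧ (x4 ∨ ¬x1 ∨ ¬x2)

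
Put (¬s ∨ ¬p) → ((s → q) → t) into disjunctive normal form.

(¬s ∨ ¬p) → ((s → q) → t)
≡ ¬(¬s ∨ ¬p) ∨ ((s → q) → t)   (eliminate →)
≡ ¬(¬s ∨ ¬p) ∨ ¬(s → q) ∨ t   (eliminate →)
≡ ¬(¬s ∨ ¬p) ∨ ¬(¬s ∨ q) ∨ t   (eliminate →)
≡ (¬¬s ∧ ¬¬p) ∨ ¬(¬s ∨ q) ∨ t   (De Morgan)
≡ (s ∧ ¬¬p) ∨ ¬(¬s ∨ q) ∨ t   (double negation)
≡ (s ∧ p) ∨ ¬(¬s ∨ q) ∨ t   (double negation)
≡ (s ∧ p) ∨ (¬¬s ∧ ¬q) ∨ t   (De Morgan)
≡ (s ∧ p) ∨ (s ∧ ¬q) ∨ t   (double negation)

(s ∧ p) ∨ (s ∧ ¬q) ∨ t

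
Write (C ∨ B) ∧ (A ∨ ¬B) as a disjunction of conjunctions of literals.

(C ∧ A) ∨ (C ∧ ¬B) ∨ (B ∧ A)

(C ∨ B) ∧ (A ∨ ¬B)
⇔ (C ∧ A) ∨ (C ∧ ¬B) ∨ (B ∧ A) ∨ (B ∧ ¬B)   [distribute ∧ over ∨]
⇔ (C ∧ A) ∨ (C ∧ ¬B) ∨ (B ∧ A)   [simplify]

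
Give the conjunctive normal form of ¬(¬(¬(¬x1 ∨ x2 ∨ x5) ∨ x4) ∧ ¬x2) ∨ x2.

(x1 ∨ x4 ∨ x2) ∧ (¬x5 ∨ x4 ∨ x2)

¬(¬(¬(¬x1 ∨ x2 ∨ x5) ∨ x4) ∧ ¬x2) ∨ x2
≡ ¬¬(¬(¬x1 ∨ x2 ∨ x5) ∨ x4) ∨ ¬¬x2 ∨ x2   (De Morgan)
≡ ¬(¬x1 ∨ x2 ∨ x5) ∨ x4 ∨ ¬¬x2 ∨ x2   (double negation)
≡ (¬¬x1 ∧ ¬x2 ∧ ¬x5) ∨ x4 ∨ ¬¬x2 ∨ x2   (De Morgan)
≡ (x1 ∧ ¬x2 ∧ ¬x5) ∨ x4 ∨ ¬¬x2 ∨ x2   (double negation)
≡ (x1 ∧ ¬x2 ∧ ¬x5) ∨ x4 ∨ x2 ∨ x2   (double negation)
≡ (x1 ∨ x4 ∨ x2 ∨ x2) ∧ (¬x2 ∨ x4 ∨ x2 ∨ x2) ∧ (¬x5 ∨ x4 ∨ x2 ∨ x2)   (distribute ∨ over ∧)
≡ (x1 ∨ x4 ∨ x2) ∧ (¬x5 ∨ x4 ∨ x2)   (simplify)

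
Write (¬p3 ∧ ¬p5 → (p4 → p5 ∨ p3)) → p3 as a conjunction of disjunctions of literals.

(¬p3 ∧ ¬p5 → (p4 → p5 ∨ p3)) → p3
⇔ ¬(¬p3 ∧ ¬p5 → (p4 → p5 ∨ p3)) ∨ p3   — eliminate →
⇔ ¬(¬(¬p3 ∧ ¬p5) ∨ (p4 → p5 ∨ p3)) ∨ p3   — eliminate →
⇔ ¬(¬(¬p3 ∧ ¬p5) ∨ ¬p4 ∨ p5 ∨ p3) ∨ p3   — eliminate →
⇔ ¬¬(¬p3 ∧ ¬p5) ∧ ¬¬p4 ∧ ¬p5 ∧ ¬p3 ∨ p3   — De Morgan
⇔ ¬p3 ∧ ¬p5 ∧ ¬¬p4 ∧ ¬p5 ∧ ¬p3 ∨ p3   — double negation
⇔ ¬p3 ∧ ¬p5 ∧ p4 ∧ ¬p5 ∧ ¬p3 ∨ p3   — double negation
⇔ (¬p3 ∨ p3) ∧ (¬p5 ∨ p3) ∧ (p4 ∨ p3) ∧ (¬p5 ∨ p3) ∧ (¬p3 ∨ p3)   — distribute ∨ over ∧
⇔ (¬p5 ∨ p3) ∧ (p4 ∨ p3)   — simplify

(¬p5 ∨ p3) ∧ (p4 ∨ p3)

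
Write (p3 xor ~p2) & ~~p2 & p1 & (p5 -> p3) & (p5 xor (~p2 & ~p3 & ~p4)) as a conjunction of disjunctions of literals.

(p3 | ~p2) & p2 & p1 & (~p5 | p3) & (p5 | ~p2) & (p5 | ~p3) & (p5 | ~p4)

(p3 xor ~p2) & ~~p2 & p1 & (p5 -> p3) & (p5 xor (~p2 & ~p3 & ~p4))
⇔ (p3 | ~p2) & ~(p3 & ~p2) & ~~p2 & p1 & (p5 -> p3) & (p5 xor (~p2 & ~p3 & ~p4))   [expand xor]
⇔ (p3 | ~p2) & ~(p3 & ~p2) & ~~p2 & p1 & (~p5 | p3) & (p5 xor (~p2 & ~p3 & ~p4))   [eliminate ->]
⇔ (p3 | ~p2) & ~(p3 & ~p2) & ~~p2 & p1 & (~p5 | p3) & (p5 | (~p2 & ~p3 & ~p4)) & ~(p5 & ~p2 & ~p3 & ~p4)   [expand xor]
⇔ (p3 | ~p2) & (~p3 | ~~p2) & ~~p2 & p1 & (~p5 | p3) & (p5 | (~p2 & ~p3 & ~p4)) & ~(p5 & ~p2 & ~p3 & ~p4)   [De Morgan]
⇔ (p3 | ~p2) & (~p3 | p2) & ~~p2 & p1 & (~p5 | p3) & (p5 | (~p2 & ~p3 & ~p4)) & ~(p5 & ~p2 & ~p3 & ~p4)   [double negation]
⇔ (p3 | ~p2) & (~p3 | p2) & p2 & p1 & (~p5 | p3) & (p5 | (~p2 & ~p3 & ~p4)) & ~(p5 & ~p2 & ~p3 & ~p4)   [double negation]
⇔ (p3 | ~p2) & (~p3 | p2) & p2 & p1 & (~p5 | p3) & (p5 | (~p2 & ~p3 & ~p4)) & (~p5 | ~~p2 | ~~p3 | ~~p4)   [De Morgan]
⇔ (p3 | ~p2) & (~p3 | p2) & p2 & p1 & (~p5 | p3) & (p5 | (~p2 & ~p3 & ~p4)) & (~p5 | p2 | ~~p3 | ~~p4)   [double negation]
⇔ (p3 | ~p2) & (~p3 | p2) & p2 & p1 & (~p5 | p3) & (p5 | (~p2 & ~p3 & ~p4)) & (~p5 | p2 | p3 | ~~p4)   [double negation]
⇔ (p3 | ~p2) & (~p3 | p2) & p2 & p1 & (~p5 | p3) & (p5 | (~p2 & ~p3 & ~p4)) & (~p5 | p2 | p3 | p4)   [double negation]
⇔ (p3 | ~p2) & (~p3 | p2) & p2 & p1 & (~p5 | p3) & (p5 | ~p2) & (p5 | ~p3) & (p5 | ~p4) & (~p5 | p2 | p3 | p4)   [distribute | over &]
⇔ (p3 | ~p2) & p2 & p1 & (~p5 | p3) & (p5 | ~p2) & (p5 | ~p3) & (p5 | ~p4)   [simplify]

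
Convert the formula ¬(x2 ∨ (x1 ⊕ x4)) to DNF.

(¬x2 ∧ ¬x1 ∧ ¬x4) ∨ (¬x2 ∧ x4 ∧ x1)

¬(x2 ∨ (x1 ⊕ x4))
= ¬(x2 ∨ (x1 ∧ ¬x4) ∨ (¬x1 ∧ x4))
= ¬x2 ∧ ¬(x1 ∧ ¬x4) ∧ ¬(¬x1 ∧ x4)
= ¬x2 ∧ (¬x1 ∨ ¬¬x4) ∧ ¬(¬x1 ∧ x4)
= ¬x2 ∧ (¬x1 ∨ x4) ∧ ¬(¬x1 ∧ x4)
= ¬x2 ∧ (¬x1 ∨ x4) ∧ (¬¬x1 ∨ ¬x4)
= ¬x2 ∧ (¬x1 ∨ x4) ∧ (x1 ∨ ¬x4)
= (¬x2 ∧ ¬x1 ∧ x1) ∨ (¬x2 ∧ ¬x1 ∧ ¬x4) ∨ (¬x2 ∧ x4 ∧ x1) ∨ (¬x2 ∧ x4 ∧ ¬x4)
= (¬x2 ∧ ¬x1 ∧ ¬x4) ∨ (¬x2 ∧ x4 ∧ x1)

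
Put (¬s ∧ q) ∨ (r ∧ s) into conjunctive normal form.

(¬s ∧ q) ∨ (r ∧ s)
≡ (¬s ∨ r) ∧ (¬s ∨ s) ∧ (q ∨ r) ∧ (q ∨ s)   (distribute ∨ over ∧)
≡ (¬s ∨ r) ∧ (q ∨ r) ∧ (q ∨ s)   (simplify)

(¬s ∨ r) ∧ (q ∨ r) ∧ (q ∨ s)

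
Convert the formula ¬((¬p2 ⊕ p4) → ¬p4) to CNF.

(p2 ∨ ¬p4) ∧ p4

¬((¬p2 ⊕ p4) → ¬p4)
= ¬(¬(¬p2 ⊕ p4) ∨ ¬p4)   — eliminate →
= ¬(¬((¬p2 ∨ p4) ∧ ¬(¬p2 ∧ p4)) ∨ ¬p4)   — expand ⊕
= ¬¬((¬p2 ∨ p4) ∧ ¬(¬p2 ∧ p4)) ∧ ¬¬p4   — De Morgan
= (¬p2 ∨ p4) ∧ ¬(¬p2 ∧ p4) ∧ ¬¬p4   — double negation
= (¬p2 ∨ p4) ∧ (¬¬p2 ∨ ¬p4) ∧ ¬¬p4   — De Morgan
= (¬p2 ∨ p4) ∧ (p2 ∨ ¬p4) ∧ ¬¬p4   — double negation
= (¬p2 ∨ p4) ∧ (p2 ∨ ¬p4) ∧ p4   — double negation
= (p2 ∨ ¬p4) ∧ p4   — simplify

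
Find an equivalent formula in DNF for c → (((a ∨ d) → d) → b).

c → (((a ∨ d) → d) → b)
≡ ¬c ∨ (((a ∨ d) → d) → b)   — eliminate →
≡ ¬c ∨ ¬((a ∨ d) → d) ∨ b   — eliminate →
≡ ¬c ∨ ¬(¬(a ∨ d) ∨ d) ∨ b   — eliminate →
≡ ¬c ∨ (¬¬(a ∨ d) ∧ ¬d) ∨ b   — De Morgan
≡ ¬c ∨ ((a ∨ d) ∧ ¬d) ∨ b   — double negation
≡ ¬c ∨ (a ∧ ¬d) ∨ (d ∧ ¬d) ∨ b   — distribute ∧ over ∨
≡ ¬c ∨ (a ∧ ¬d) ∨ b   — simplify

¬c ∨ (a ∧ ¬d) ∨ b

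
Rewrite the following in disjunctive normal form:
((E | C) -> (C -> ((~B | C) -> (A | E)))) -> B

(C & ~A & ~E) | B

((E | C) -> (C -> ((~B | C) -> (A | E)))) -> B
⇔ ~((E | C) -> (C -> ((~B | C) -> (A | E)))) | B   — eliminate ->
⇔ ~(~(E | C) | (C -> ((~B | C) -> (A | E)))) | B   — eliminate ->
⇔ ~(~(E | C) | ~C | ((~B | C) -> (A | E))) | B   — eliminate ->
⇔ ~(~(E | C) | ~C | ~(~B | C) | A | E) | B   — eliminate ->
⇔ (~~(E | C) & ~~C & ~~(~B | C) & ~A & ~E) | B   — De Morgan
⇔ ((E | C) & ~~C & ~~(~B | C) & ~A & ~E) | B   — double negation
⇔ ((E | C) & C & ~~(~B | C) & ~A & ~E) | B   — double negation
⇔ ((E | C) & C & (~B | C) & ~A & ~E) | B   — double negation
⇔ (E & C & ~B & ~A & ~E) | (E & C & C & ~A & ~E) | (C & C & ~B & ~A & ~E) | (C & C & C & ~A & ~E) | B   — distribute & over |
⇔ (C & ~A & ~E) | B   — simplify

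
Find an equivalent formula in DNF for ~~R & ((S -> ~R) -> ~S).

~~R & ((S -> ~R) -> ~S)
= ~~R & (~(S -> ~R) | ~S)
= ~~R & (~(~S | ~R) | ~S)
= R & (~(~S | ~R) | ~S)
= R & ((~~S & ~~R) | ~S)
= R & ((S & ~~R) | ~S)
= R & ((S & R) | ~S)
= (R & S & R) | (R & ~S)
= (R & S) | (R & ~S)

(R & S) | (R & ~S)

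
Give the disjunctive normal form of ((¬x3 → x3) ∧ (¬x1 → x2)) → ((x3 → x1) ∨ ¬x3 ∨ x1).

¬x3 ∨ (¬x1 ∧ ¬x2) ∨ x1

((¬x3 → x3) ∧ (¬x1 → x2)) → ((x3 → x1) ∨ ¬x3 ∨ x1)
≡ ¬((¬x3 → x3) ∧ (¬x1 → x2)) ∨ (x3 → x1) ∨ ¬x3 ∨ x1   [eliminate →]
≡ ¬((¬¬x3 ∨ x3) ∧ (¬x1 → x2)) ∨ (x3 → x1) ∨ ¬x3 ∨ x1   [eliminate →]
≡ ¬((¬¬x3 ∨ x3) ∧ (¬¬x1 ∨ x2)) ∨ (x3 → x1) ∨ ¬x3 ∨ x1   [eliminate →]
≡ ¬((¬¬x3 ∨ x3) ∧ (¬¬x1 ∨ x2)) ∨ ¬x3 ∨ x1 ∨ ¬x3 ∨ x1   [eliminate →]
≡ ¬(¬¬x3 ∨ x3) ∨ ¬(¬¬x1 ∨ x2) ∨ ¬x3 ∨ x1 ∨ ¬x3 ∨ x1   [De Morgan]
≡ (¬¬¬x3 ∧ ¬x3) ∨ ¬(¬¬x1 ∨ x2) ∨ ¬x3 ∨ x1 ∨ ¬x3 ∨ x1   [De Morgan]
≡ (¬x3 ∧ ¬x3) ∨ ¬(¬¬x1 ∨ x2) ∨ ¬x3 ∨ x1 ∨ ¬x3 ∨ x1   [double negation]
≡ (¬x3 ∧ ¬x3) ∨ (¬¬¬x1 ∧ ¬x2) ∨ ¬x3 ∨ x1 ∨ ¬x3 ∨ x1   [De Morgan]
≡ (¬x3 ∧ ¬x3) ∨ (¬x1 ∧ ¬x2) ∨ ¬x3 ∨ x1 ∨ ¬x3 ∨ x1   [double negation]
≡ ¬x3 ∨ (¬x1 ∧ ¬x2) ∨ x1   [simplify]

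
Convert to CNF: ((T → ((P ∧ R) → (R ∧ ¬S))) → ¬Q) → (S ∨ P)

((T → ((P ∧ R) → (R ∧ ¬S))) → ¬Q) → (S ∨ P)
≡ ¬((T → ((P ∧ R) → (R ∧ ¬S))) → ¬Q) ∨ S ∨ P   — eliminate →
≡ ¬(¬(T → ((P ∧ R) → (R ∧ ¬S))) ∨ ¬Q) ∨ S ∨ P   — eliminate →
≡ ¬(¬(¬T ∨ ((P ∧ R) → (R ∧ ¬S))) ∨ ¬Q) ∨ S ∨ P   — eliminate →
≡ ¬(¬(¬T ∨ ¬(P ∧ R) ∨ (R ∧ ¬S)) ∨ ¬Q) ∨ S ∨ P   — eliminate →
≡ (¬¬(¬T ∨ ¬(P ∧ R) ∨ (R ∧ ¬S)) ∧ ¬¬Q) ∨ S ∨ P   — De Morgan
≡ ((¬T ∨ ¬(P ∧ R) ∨ (R ∧ ¬S)) ∧ ¬¬Q) ∨ S ∨ P   — double negation
≡ ((¬T ∨ ¬P ∨ ¬R ∨ (R ∧ ¬S)) ∧ ¬¬Q) ∨ S ∨ P   — De Morgan
≡ ((¬T ∨ ¬P ∨ ¬R ∨ (R ∧ ¬S)) ∧ Q) ∨ S ∨ P   — double negation
≡ (¬T ∨ ¬P ∨ ¬R ∨ R ∨ S ∨ P) ∧ (¬T ∨ ¬P ∨ ¬R ∨ ¬S ∨ S ∨ P) ∧ (Q ∨ S ∨ P)   — distribute ∨ over ∧
≡ Q ∨ S ∨ P   — simplify

Q ∨ S ∨ P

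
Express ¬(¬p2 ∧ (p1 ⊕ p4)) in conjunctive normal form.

¬(¬p2 ∧ (p1 ⊕ p4))
≡ ¬(¬p2 ∧ (p1 ∨ p4) ∧ ¬(p1 ∧ p4))   [expand ⊕]
≡ ¬¬p2 ∨ ¬(p1 ∨ p4) ∨ ¬¬(p1 ∧ p4)   [De Morgan]
≡ p2 ∨ ¬(p1 ∨ p4) ∨ ¬¬(p1 ∧ p4)   [double negation]
≡ p2 ∨ (¬p1 ∧ ¬p4) ∨ ¬¬(p1 ∧ p4)   [De Morgan]
≡ p2 ∨ (¬p1 ∧ ¬p4) ∨ (p1 ∧ p4)   [double negation]
≡ (p2 ∨ ¬p1 ∨ p1) ∧ (p2 ∨ ¬p1 ∨ p4) ∧ (p2 ∨ ¬p4 ∨ p1) ∧ (p2 ∨ ¬p4 ∨ p4)   [distribute ∨ over ∧]
≡ (p2 ∨ ¬p1 ∨ p4) ∧ (p2 ∨ ¬p4 ∨ p1)   [simplify]

(p2 ∨ ¬p1 ∨ p4) ∧ (p2 ∨ ¬p4 ∨ p1)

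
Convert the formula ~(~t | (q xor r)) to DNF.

~(~t | (q xor r))
≡ ~(~t | (q & ~r) | (~q & r))   (expand xor)
≡ ~~t & ~(q & ~r) & ~(~q & r)   (De Morgan)
≡ t & ~(q & ~r) & ~(~q & r)   (double negation)
≡ t & (~q | ~~r) & ~(~q & r)   (De Morgan)
≡ t & (~q | r) & ~(~q & r)   (double negation)
≡ t & (~q | r) & (~~q | ~r)   (De Morgan)
≡ t & (~q | r) & (q | ~r)   (double negation)
≡ (t & ~q & q) | (t & ~q & ~r) | (t & r & q) | (t & r & ~r)   (distribute & over |)
≡ (t & ~q & ~r) | (t & r & q)   (simplify)

(t & ~q & ~r) | (t & r & q)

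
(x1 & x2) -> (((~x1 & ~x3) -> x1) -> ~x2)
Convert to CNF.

~x1 | ~x2

(x1 & x2) -> (((~x1 & ~x3) -> x1) -> ~x2)
≡ ~(x1 & x2) | (((~x1 & ~x3) -> x1) -> ~x2)   [eliminate ->]
≡ ~(x1 & x2) | ~((~x1 & ~x3) -> x1) | ~x2   [eliminate ->]
≡ ~(x1 & x2) | ~(~(~x1 & ~x3) | x1) | ~x2   [eliminate ->]
≡ ~x1 | ~x2 | ~(~(~x1 & ~x3) | x1) | ~x2   [De Morgan]
≡ ~x1 | ~x2 | (~~(~x1 & ~x3) & ~x1) | ~x2   [De Morgan]
≡ ~x1 | ~x2 | (~x1 & ~x3 & ~x1) | ~x2   [double negation]
≡ (~x1 | ~x2 | ~x1 | ~x2) & (~x1 | ~x2 | ~x3 | ~x2) & (~x1 | ~x2 | ~x1 | ~x2)   [distribute | over &]
≡ ~x1 | ~x2   [simplify]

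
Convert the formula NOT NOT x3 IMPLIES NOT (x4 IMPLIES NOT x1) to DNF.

NOT x3 OR (x4 AND x1)

NOT NOT x3 IMPLIES NOT (x4 IMPLIES NOT x1)
⇔ NOT NOT NOT x3 OR NOT (x4 IMPLIES NOT x1)   [eliminate IMPLIES]
⇔ NOT NOT NOT x3 OR NOT (NOT x4 OR NOT x1)   [eliminate IMPLIES]
⇔ NOT x3 OR NOT (NOT x4 OR NOT x1)   [double negation]
⇔ NOT x3 OR (NOT NOT x4 AND NOT NOT x1)   [De Morgan]
⇔ NOT x3 OR (x4 AND NOT NOT x1)   [double negation]
⇔ NOT x3 OR (x4 AND x1)   [double negation]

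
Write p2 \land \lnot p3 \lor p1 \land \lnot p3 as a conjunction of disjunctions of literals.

(p2 \lor p1) \land \lnot p3

p2 \land \lnot p3 \lor p1 \land \lnot p3
≡ (p2 \lor p1) \land (p2 \lor \lnot p3) \land (\lnot p3 \lor p1) \land (\lnot p3 \lor \lnot p3)   [distribute \lor over \land]
≡ (p2 \lor p1) \land \lnot p3   [simplify]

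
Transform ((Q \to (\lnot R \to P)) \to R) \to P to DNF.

((Q \to (\lnot R \to P)) \to R) \to P
= \lnot ((Q \to (\lnot R \to P)) \to R) \lor P   [eliminate \to]
= \lnot (\lnot (Q \to (\lnot R \to P)) \lor R) \lor P   [eliminate \to]
= \lnot (\lnot (\lnot Q \lor (\lnot R \to P)) \lor R) \lor P   [eliminate \to]
= \lnot (\lnot (\lnot Q \lor \lnot \lnot R \lor P) \lor R) \lor P   [eliminate \to]
= \lnot \lnot (\lnot Q \lor \lnot \lnot R \lor P) \land \lnot R \lor P   [De Morgan]
= (\lnot Q \lor \lnot \lnot R \lor P) \land \lnot R \lor P   [double negation]
= (\lnot Q \lor R \lor P) \land \lnot R \lor P   [double negation]
= \lnot Q \land \lnot R \lor R \land \lnot R \lor P \land \lnot R \lor P   [distribute \land over \lor]
= \lnot Q \land \lnot R \lor P   [simplify]

\lnot Q \land \lnot R \lor P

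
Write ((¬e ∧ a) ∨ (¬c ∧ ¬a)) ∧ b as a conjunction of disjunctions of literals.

((¬e ∧ a) ∨ (¬c ∧ ¬a)) ∧ b
⇔ (¬e ∨ ¬c) ∧ (¬e ∨ ¬a) ∧ (a ∨ ¬c) ∧ (a ∨ ¬a) ∧ b   [distribute ∨ over ∧]
⇔ (¬e ∨ ¬c) ∧ (¬e ∨ ¬a) ∧ (a ∨ ¬c) ∧ b   [simplify]

(¬e ∨ ¬c) ∧ (¬e ∨ ¬a) ∧ (a ∨ ¬c) ∧ b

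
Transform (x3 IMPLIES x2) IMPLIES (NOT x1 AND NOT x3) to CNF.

(x3 IMPLIES x2) IMPLIES (NOT x1 AND NOT x3)
≡ NOT (x3 IMPLIES x2) OR (NOT x1 AND NOT x3)   [eliminate IMPLIES]
≡ NOT (NOT x3 OR x2) OR (NOT x1 AND NOT x3)   [eliminate IMPLIES]
≡ (NOT NOT x3 AND NOT x2) OR (NOT x1 AND NOT x3)   [De Morgan]
≡ (x3 AND NOT x2) OR (NOT x1 AND NOT x3)   [double negation]
≡ (x3 OR NOT x1) AND (x3 OR NOT x3) AND (NOT x2 OR NOT x1) AND (NOT x2 OR NOT x3)   [distribute OR over AND]
≡ (x3 OR NOT x1) AND (NOT x2 OR NOT x1) AND (NOT x2 OR NOT x3)   [simplify]

(x3 OR NOT x1) AND (NOT x2 OR NOT x1) AND (NOT x2 OR NOT x3)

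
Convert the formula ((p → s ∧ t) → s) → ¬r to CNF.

(¬p ∨ s ∨ ¬r) ∧ (¬p ∨ t ∨ ¬r) ∧ (¬s ∨ ¬r)

((p → s ∧ t) → s) → ¬r
⇔ ¬((p → s ∧ t) → s) ∨ ¬r
⇔ ¬(¬(p → s ∧ t) ∨ s) ∨ ¬r
⇔ ¬(¬(¬p ∨ s ∧ t) ∨ s) ∨ ¬r
⇔ ¬¬(¬p ∨ s ∧ t) ∧ ¬s ∨ ¬r
⇔ (¬p ∨ s ∧ t) ∧ ¬s ∨ ¬r
⇔ (¬p ∨ s ∨ ¬r) ∧ (¬p ∨ t ∨ ¬r) ∧ (¬s ∨ ¬r)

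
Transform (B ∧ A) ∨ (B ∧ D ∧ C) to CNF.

(B ∧ A) ∨ (B ∧ D ∧ C)
≡ (B ∨ B) ∧ (B ∨ D) ∧ (B ∨ C) ∧ (A ∨ B) ∧ (A ∨ D) ∧ (A ∨ C)   (distribute ∨ over ∧)
≡ B ∧ (A ∨ D) ∧ (A ∨ C)   (simplify)

B ∧ (A ∨ D) ∧ (A ∨ C)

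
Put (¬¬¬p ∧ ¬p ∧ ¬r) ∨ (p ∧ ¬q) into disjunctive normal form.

(¬p ∧ ¬r) ∨ (p ∧ ¬q)

(¬¬¬p ∧ ¬p ∧ ¬r) ∨ (p ∧ ¬q)
⇔ (¬p ∧ ¬p ∧ ¬r) ∨ (p ∧ ¬q)   [double negation]
⇔ (¬p ∧ ¬r) ∨ (p ∧ ¬q)   [simplify]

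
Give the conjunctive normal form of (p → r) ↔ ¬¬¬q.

(p → r) ↔ ¬¬¬q
⇔ ((p → r) → ¬¬¬q) ∧ (¬¬¬q → (p → r))   (eliminate ↔)
⇔ (¬(p → r) ∨ ¬¬¬q) ∧ (¬¬¬q → (p → r))   (eliminate →)
⇔ (¬(¬p ∨ r) ∨ ¬¬¬q) ∧ (¬¬¬q → (p → r))   (eliminate →)
⇔ (¬(¬p ∨ r) ∨ ¬¬¬q) ∧ (¬¬¬¬q ∨ (p → r))   (eliminate →)
⇔ (¬(¬p ∨ r) ∨ ¬¬¬q) ∧ (¬¬¬¬q ∨ ¬p ∨ r)   (eliminate →)
⇔ ((¬¬p ∧ ¬r) ∨ ¬¬¬q) ∧ (¬¬¬¬q ∨ ¬p ∨ r)   (De Morgan)
⇔ ((p ∧ ¬r) ∨ ¬¬¬q) ∧ (¬¬¬¬q ∨ ¬p ∨ r)   (double negation)
⇔ ((p ∧ ¬r) ∨ ¬q) ∧ (¬¬¬¬q ∨ ¬p ∨ r)   (double negation)
⇔ ((p ∧ ¬r) ∨ ¬q) ∧ (¬¬q ∨ ¬p ∨ r)   (double negation)
⇔ ((p ∧ ¬r) ∨ ¬q) ∧ (q ∨ ¬p ∨ r)   (double negation)
⇔ (p ∨ ¬q) ∧ (¬r ∨ ¬q) ∧ (q ∨ ¬p ∨ r)   (distribute ∨ over ∧)

(p ∨ ¬q) ∧ (¬r ∨ ¬q) ∧ (q ∨ ¬p ∨ r)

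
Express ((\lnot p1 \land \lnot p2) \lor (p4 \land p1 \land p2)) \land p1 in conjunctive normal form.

(\lnot p1 \lor p4) \land (\lnot p1 \lor p2) \land (\lnot p2 \lor p4) \land p1

((\lnot p1 \land \lnot p2) \lor (p4 \land p1 \land p2)) \land p1
≡ (\lnot p1 \lor p4) \land (\lnot p1 \lor p1) \land (\lnot p1 \lor p2) \land (\lnot p2 \lor p4) \land (\lnot p2 \lor p1) \land (\lnot p2 \lor p2) \land p1   (distribute \lor over \land)
≡ (\lnot p1 \lor p4) \land (\lnot p1 \lor p2) \land (\lnot p2 \lor p4) \land p1   (simplify)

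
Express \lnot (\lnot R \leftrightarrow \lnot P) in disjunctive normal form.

(\lnot R \land P) \lor (\lnot P \land R)

\lnot (\lnot R \leftrightarrow \lnot P)
= \lnot ((\lnot R \to \lnot P) \land (\lnot P \to \lnot R))   [eliminate \leftrightarrow]
= \lnot ((\lnot \lnot R \lor \lnot P) \land (\lnot P \to \lnot R))   [eliminate \to]
= \lnot ((\lnot \lnot R \lor \lnot P) \land (\lnot \lnot P \lor \lnot R))   [eliminate \to]
= \lnot (\lnot \lnot R \lor \lnot P) \lor \lnot (\lnot \lnot P \lor \lnot R)   [De Morgan]
= (\lnot \lnot \lnot R \land \lnot \lnot P) \lor \lnot (\lnot \lnot P \lor \lnot R)   [De Morgan]
= (\lnot R \land \lnot \lnot P) \lor \lnot (\lnot \lnot P \lor \lnot R)   [double negation]
= (\lnot R \land P) \lor \lnot (\lnot \lnot P \lor \lnot R)   [double negation]
= (\lnot R \land P) \lor (\lnot \lnot \lnot P \land \lnot \lnot R)   [De Morgan]
= (\lnot R \land P) \lor (\lnot P \land \lnot \lnot R)   [double negation]
= (\lnot R \land P) \lor (\lnot P \land R)   [double negation]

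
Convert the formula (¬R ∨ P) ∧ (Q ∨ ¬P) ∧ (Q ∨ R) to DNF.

(¬R ∨ P) ∧ (Q ∨ ¬P) ∧ (Q ∨ R)
⇔ (¬R ∧ Q ∧ Q) ∨ (¬R ∧ Q ∧ R) ∨ (¬R ∧ ¬P ∧ Q) ∨ (¬R ∧ ¬P ∧ R) ∨ (P ∧ Q ∧ Q) ∨ (P ∧ Q ∧ R) ∨ (P ∧ ¬P ∧ Q) ∨ (P ∧ ¬P ∧ R)
⇔ (¬R ∧ Q) ∨ (P ∧ Q)

(¬R ∧ Q) ∨ (P ∧ Q)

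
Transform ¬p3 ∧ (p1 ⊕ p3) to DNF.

¬p3 ∧ p1

¬p3 ∧ (p1 ⊕ p3)
≡ ¬p3 ∧ (p1 ∧ ¬p3 ∨ ¬p1 ∧ p3)   [expand ⊕]
≡ ¬p3 ∧ p1 ∧ ¬p3 ∨ ¬p3 ∧ ¬p1 ∧ p3   [distribute ∧ over ∨]
≡ ¬p3 ∧ p1   [simplify]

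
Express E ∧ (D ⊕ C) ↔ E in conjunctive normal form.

E ∧ (D ⊕ C) ↔ E
≡ (E ∧ (D ⊕ C) → E) ∧ (E → E ∧ (D ⊕ C))   — eliminate ↔
≡ (¬(E ∧ (D ⊕ C)) ∨ E) ∧ (E → E ∧ (D ⊕ C))   — eliminate →
≡ (¬(E ∧ (D ∨ C) ∧ ¬(D ∧ C)) ∨ E) ∧ (E → E ∧ (D ⊕ C))   — expand ⊕
≡ (¬(E ∧ (D ∨ C) ∧ ¬(D ∧ C)) ∨ E) ∧ (¬E ∨ E ∧ (D ⊕ C))   — eliminate →
≡ (¬(E ∧ (D ∨ C) ∧ ¬(D ∧ C)) ∨ E) ∧ (¬E ∨ E ∧ (D ∨ C) ∧ ¬(D ∧ C))   — expand ⊕
≡ (¬E ∨ ¬(D ∨ C) ∨ ¬¬(D ∧ C) ∨ E) ∧ (¬E ∨ E ∧ (D ∨ C) ∧ ¬(D ∧ C))   — De Morgan
≡ (¬E ∨ ¬D ∧ ¬C ∨ ¬¬(D ∧ C) ∨ E) ∧ (¬E ∨ E ∧ (D ∨ C) ∧ ¬(D ∧ C))   — De Morgan
≡ (¬E ∨ ¬D ∧ ¬C ∨ D ∧ C ∨ E) ∧ (¬E ∨ E ∧ (D ∨ C) ∧ ¬(D ∧ C))   — double negation
≡ (¬E ∨ ¬D ∧ ¬C ∨ D ∧ C ∨ E) ∧ (¬E ∨ E ∧ (D ∨ C) ∧ (¬D ∨ ¬C))   — De Morgan
≡ (¬E ∨ ¬D ∨ D ∨ E) ∧ (¬E ∨ ¬D ∨ C ∨ E) ∧ (¬E ∨ ¬C ∨ D ∨ E) ∧ (¬E ∨ ¬C ∨ C ∨ E) ∧ (¬E ∨ E) ∧ (¬E ∨ D ∨ C) ∧ (¬E ∨ ¬D ∨ ¬C)   — distribute ∨ over ∧
≡ (¬E ∨ D ∨ C) ∧ (¬E ∨ ¬D ∨ ¬C)   — simplify

(¬E ∨ D ∨ C) ∧ (¬E ∨ ¬D ∨ ¬C)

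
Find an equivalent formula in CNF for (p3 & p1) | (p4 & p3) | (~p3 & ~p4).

(p3 | ~p4) & (p1 | p4 | ~p3)

(p3 & p1) | (p4 & p3) | (~p3 & ~p4)
≡ (p3 | p4 | ~p3) & (p3 | p4 | ~p4) & (p3 | p3 | ~p3) & (p3 | p3 | ~p4) & (p1 | p4 | ~p3) & (p1 | p4 | ~p4) & (p1 | p3 | ~p3) & (p1 | p3 | ~p4)
≡ (p3 | ~p4) & (p1 | p4 | ~p3)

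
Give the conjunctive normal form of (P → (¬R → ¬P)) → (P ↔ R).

P ∨ ¬R

(P → (¬R → ¬P)) → (P ↔ R)
⇔ ¬(P → (¬R → ¬P)) ∨ (P ↔ R)   [eliminate →]
⇔ ¬(¬P ∨ (¬R → ¬P)) ∨ (P ↔ R)   [eliminate →]
⇔ ¬(¬P ∨ ¬¬R ∨ ¬P) ∨ (P ↔ R)   [eliminate →]
⇔ ¬(¬P ∨ ¬¬R ∨ ¬P) ∨ ((P → R) ∧ (R → P))   [eliminate ↔]
⇔ ¬(¬P ∨ ¬¬R ∨ ¬P) ∨ ((¬P ∨ R) ∧ (R → P))   [eliminate →]
⇔ ¬(¬P ∨ ¬¬R ∨ ¬P) ∨ ((¬P ∨ R) ∧ (¬R ∨ P))   [eliminate →]
⇔ (¬¬P ∧ ¬¬¬R ∧ ¬¬P) ∨ ((¬P ∨ R) ∧ (¬R ∨ P))   [De Morgan]
⇔ (P ∧ ¬¬¬R ∧ ¬¬P) ∨ ((¬P ∨ R) ∧ (¬R ∨ P))   [double negation]
⇔ (P ∧ ¬R ∧ ¬¬P) ∨ ((¬P ∨ R) ∧ (¬R ∨ P))   [double negation]
⇔ (P ∧ ¬R ∧ P) ∨ ((¬P ∨ R) ∧ (¬R ∨ P))   [double negation]
⇔ (P ∨ ¬P ∨ R) ∧ (P ∨ ¬R ∨ P) ∧ (¬R ∨ ¬P ∨ R) ∧ (¬R ∨ ¬R ∨ P) ∧ (P ∨ ¬P ∨ R) ∧ (P ∨ ¬R ∨ P)   [distribute ∨ over ∧]
⇔ P ∨ ¬R   [simplify]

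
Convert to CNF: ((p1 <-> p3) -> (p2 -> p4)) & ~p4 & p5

((p1 <-> p3) -> (p2 -> p4)) & ~p4 & p5
= (~(p1 <-> p3) | (p2 -> p4)) & ~p4 & p5   — eliminate ->
= (~((p1 -> p3) & (p3 -> p1)) | (p2 -> p4)) & ~p4 & p5   — eliminate <->
= (~((~p1 | p3) & (p3 -> p1)) | (p2 -> p4)) & ~p4 & p5   — eliminate ->
= (~((~p1 | p3) & (~p3 | p1)) | (p2 -> p4)) & ~p4 & p5   — eliminate ->
= (~((~p1 | p3) & (~p3 | p1)) | ~p2 | p4) & ~p4 & p5   — eliminate ->
= (~(~p1 | p3) | ~(~p3 | p1) | ~p2 | p4) & ~p4 & p5   — De Morgan
= ((~~p1 & ~p3) | ~(~p3 | p1) | ~p2 | p4) & ~p4 & p5   — De Morgan
= ((p1 & ~p3) | ~(~p3 | p1) | ~p2 | p4) & ~p4 & p5   — double negation
= ((p1 & ~p3) | (~~p3 & ~p1) | ~p2 | p4) & ~p4 & p5   — De Morgan
= ((p1 & ~p3) | (p3 & ~p1) | ~p2 | p4) & ~p4 & p5   — double negation
= (p1 | p3 | ~p2 | p4) & (p1 | ~p1 | ~p2 | p4) & (~p3 | p3 | ~p2 | p4) & (~p3 | ~p1 | ~p2 | p4) & ~p4 & p5   — distribute | over &
= (p1 | p3 | ~p2 | p4) & (~p3 | ~p1 | ~p2 | p4) & ~p4 & p5   — simplify

(p1 | p3 | ~p2 | p4) & (~p3 | ~p1 | ~p2 | p4) & ~p4 & p5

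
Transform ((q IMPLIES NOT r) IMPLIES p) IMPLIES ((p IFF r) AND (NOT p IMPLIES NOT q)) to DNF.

((q IMPLIES NOT r) IMPLIES p) IMPLIES ((p IFF r) AND (NOT p IMPLIES NOT q))
≡ NOT ((q IMPLIES NOT r) IMPLIES p) OR ((p IFF r) AND (NOT p IMPLIES NOT q))   [eliminate IMPLIES]
≡ NOT (NOT (q IMPLIES NOT r) OR p) OR ((p IFF r) AND (NOT p IMPLIES NOT q))   [eliminate IMPLIES]
≡ NOT (NOT (NOT q OR NOT r) OR p) OR ((p IFF r) AND (NOT p IMPLIES NOT q))   [eliminate IMPLIES]
≡ NOT (NOT (NOT q OR NOT r) OR p) OR ((p IMPLIES r) AND (r IMPLIES p) AND (NOT p IMPLIES NOT q))   [eliminate IFF]
≡ NOT (NOT (NOT q OR NOT r) OR p) OR ((NOT p OR r) AND (r IMPLIES p) AND (NOT p IMPLIES NOT q))   [eliminate IMPLIES]
≡ NOT (NOT (NOT q OR NOT r) OR p) OR ((NOT p OR r) AND (NOT r OR p) AND (NOT p IMPLIES NOT q))   [eliminate IMPLIES]
≡ NOT (NOT (NOT q OR NOT r) OR p) OR ((NOT p OR r) AND (NOT r OR p) AND (NOT NOT p OR NOT q))   [eliminate IMPLIES]
≡ (NOT NOT (NOT q OR NOT r) AND NOT p) OR ((NOT p OR r) AND (NOT r OR p) AND (NOT NOT p OR NOT q))   [De Morgan]
≡ ((NOT q OR NOT r) AND NOT p) OR ((NOT p OR r) AND (NOT r OR p) AND (NOT NOT p OR NOT q))   [double negation]
≡ ((NOT q OR NOT r) AND NOT p) OR ((NOT p OR r) AND (NOT r OR p) AND (p OR NOT q))   [double negation]
≡ (NOT q AND NOT p) OR (NOT r AND NOT p) OR (NOT p AND NOT r AND p) OR (NOT p AND NOT r AND NOT q) OR (NOT p AND p AND p) OR (NOT p AND p AND NOT q) OR (r AND NOT r AND p) OR (r AND NOT r AND NOT q) OR (r AND p AND p) OR (r AND p AND NOT q)   [distribute AND over OR]
≡ (NOT q AND NOT p) OR (NOT r AND NOT p) OR (r AND p)   [simplify]

(NOT q AND NOT p) OR (NOT r AND NOT p) OR (r AND p)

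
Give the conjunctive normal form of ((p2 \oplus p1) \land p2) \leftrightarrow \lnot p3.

(\lnot p2 \lor p1 \lor \lnot p3) \land (p3 \lor \lnot p2 \lor \lnot p1) \land (p3 \lor p2)

((p2 \oplus p1) \land p2) \leftrightarrow \lnot p3
≡ (((p2 \oplus p1) \land p2) \to \lnot p3) \land (\lnot p3 \to ((p2 \oplus p1) \land p2))   [eliminate \leftrightarrow]
≡ (\lnot ((p2 \oplus p1) \land p2) \lor \lnot p3) \land (\lnot p3 \to ((p2 \oplus p1) \land p2))   [eliminate \to]
≡ (\lnot ((p2 \lor p1) \land \lnot (p2 \land p1) \land p2) \lor \lnot p3) \land (\lnot p3 \to ((p2 \oplus p1) \land p2))   [expand \oplus]
≡ (\lnot ((p2 \lor p1) \land \lnot (p2 \land p1) \land p2) \lor \lnot p3) \land (\lnot \lnot p3 \lor ((p2 \oplus p1) \land p2))   [eliminate \to]
≡ (\lnot ((p2 \lor p1) \land \lnot (p2 \land p1) \land p2) \lor \lnot p3) \land (\lnot \lnot p3 \lor ((p2 \lor p1) \land \lnot (p2 \land p1) \land p2))   [expand \oplus]
≡ (\lnot (p2 \lor p1) \lor \lnot \lnot (p2 \land p1) \lor \lnot p2 \lor \lnot p3) \land (\lnot \lnot p3 \lor ((p2 \lor p1) \land \lnot (p2 \land p1) \land p2))   [De Morgan]
≡ ((\lnot p2 \land \lnot p1) \lor \lnot \lnot (p2 \land p1) \lor \lnot p2 \lor \lnot p3) \land (\lnot \lnot p3 \lor ((p2 \lor p1) \land \lnot (p2 \land p1) \land p2))   [De Morgan]
≡ ((\lnot p2 \land \lnot p1) \lor (p2 \land p1) \lor \lnot p2 \lor \lnot p3) \land (\lnot \lnot p3 \lor ((p2 \lor p1) \land \lnot (p2 \land p1) \land p2))   [double negation]
≡ ((\lnot p2 \land \lnot p1) \lor (p2 \land p1) \lor \lnot p2 \lor \lnot p3) \land (p3 \lor ((p2 \lor p1) \land \lnot (p2 \land p1) \land p2))   [double negation]
≡ ((\lnot p2 \land \lnot p1) \lor (p2 \land p1) \lor \lnot p2 \lor \lnot p3) \land (p3 \lor ((p2 \lor p1) \land (\lnot p2 \lor \lnot p1) \land p2))   [De Morgan]
≡ (\lnot p2 \lor p2 \lor \lnot p2 \lor \lnot p3) \land (\lnot p2 \lor p1 \lor \lnot p2 \lor \lnot p3) \land (\lnot p1 \lor p2 \lor \lnot p2 \lor \lnot p3) \land (\lnot p1 \lor p1 \lor \lnot p2 \lor \lnot p3) \land (p3 \lor p2 \lor p1) \land (p3 \lor \lnot p2 \lor \lnot p1) \land (p3 \lor p2)   [distribute \lor over \land]
≡ (\lnot p2 \lor p1 \lor \lnot p3) \land (p3 \lor \lnot p2 \lor \lnot p1) \land (p3 \lor p2)   [simplify]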